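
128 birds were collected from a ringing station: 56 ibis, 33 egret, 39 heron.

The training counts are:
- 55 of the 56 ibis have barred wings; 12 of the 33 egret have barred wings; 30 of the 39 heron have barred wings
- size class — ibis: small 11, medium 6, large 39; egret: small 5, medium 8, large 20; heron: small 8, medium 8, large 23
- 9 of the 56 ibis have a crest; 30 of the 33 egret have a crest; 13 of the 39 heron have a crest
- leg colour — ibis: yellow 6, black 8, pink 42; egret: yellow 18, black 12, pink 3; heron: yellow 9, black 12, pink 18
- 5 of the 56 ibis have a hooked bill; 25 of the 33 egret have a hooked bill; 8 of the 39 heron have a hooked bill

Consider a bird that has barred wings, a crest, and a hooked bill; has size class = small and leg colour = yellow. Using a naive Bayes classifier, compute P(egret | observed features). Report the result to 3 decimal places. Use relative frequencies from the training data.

ibis: (56/128) × (55/56) × (11/56) × (9/56) × (6/56) × (5/56) ≈ 0.000129765
egret: (33/128) × (12/33) × (5/33) × (30/33) × (18/33) × (25/33) ≈ 0.00533604
heron: (39/128) × (30/39) × (8/39) × (13/39) × (9/39) × (8/39) ≈ 0.00075861
P(egret | x) = 0.00533604 / 0.006224415 ≈ 0.857

0.857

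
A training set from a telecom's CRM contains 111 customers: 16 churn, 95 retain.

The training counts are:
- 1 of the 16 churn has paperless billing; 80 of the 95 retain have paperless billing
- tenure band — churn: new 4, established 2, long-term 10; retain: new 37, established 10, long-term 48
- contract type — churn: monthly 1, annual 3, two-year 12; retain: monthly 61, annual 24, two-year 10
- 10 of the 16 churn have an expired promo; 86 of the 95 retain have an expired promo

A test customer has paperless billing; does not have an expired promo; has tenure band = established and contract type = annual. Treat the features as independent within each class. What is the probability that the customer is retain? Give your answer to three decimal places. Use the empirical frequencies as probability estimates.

0.958

churn: (16/111) × (1/16) × (2/16) × (3/16) × (6/16) ≈ 0.0000791807
retain: (95/111) × (80/95) × (10/95) × (24/95) × (9/95) ≈ 0.00181572
P(retain | x) = 0.00181572 / 0.0018949007 ≈ 0.958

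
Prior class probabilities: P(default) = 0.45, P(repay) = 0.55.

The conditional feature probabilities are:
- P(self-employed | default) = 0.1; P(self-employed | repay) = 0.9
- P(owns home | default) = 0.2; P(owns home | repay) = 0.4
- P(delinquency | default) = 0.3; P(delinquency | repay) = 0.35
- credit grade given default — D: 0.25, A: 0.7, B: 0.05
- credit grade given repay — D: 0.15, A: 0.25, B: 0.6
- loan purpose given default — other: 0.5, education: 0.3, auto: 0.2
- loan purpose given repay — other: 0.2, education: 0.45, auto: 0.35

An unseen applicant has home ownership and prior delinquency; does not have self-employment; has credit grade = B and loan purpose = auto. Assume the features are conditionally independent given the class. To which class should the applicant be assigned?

default: 0.45 × (1−0.1) × 0.2 × 0.3 × 0.05 × 0.2 = 0.000243
repay: 0.55 × (1−0.9) × 0.4 × 0.35 × 0.6 × 0.35 = 0.001617
Highest score → repay.

repay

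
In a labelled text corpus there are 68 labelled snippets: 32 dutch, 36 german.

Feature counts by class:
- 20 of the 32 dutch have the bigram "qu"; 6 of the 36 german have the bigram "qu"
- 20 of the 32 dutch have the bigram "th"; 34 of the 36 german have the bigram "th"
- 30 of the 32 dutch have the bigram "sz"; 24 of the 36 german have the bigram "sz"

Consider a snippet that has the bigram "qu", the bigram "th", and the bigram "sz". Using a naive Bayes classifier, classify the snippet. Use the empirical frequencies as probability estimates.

dutch: (32/68) × (20/32) × (20/32) × (30/32) ≈ 0.172335
german: (36/68) × (6/36) × (34/36) × (24/36) ≈ 0.0555556
Highest score → dutch.

dutch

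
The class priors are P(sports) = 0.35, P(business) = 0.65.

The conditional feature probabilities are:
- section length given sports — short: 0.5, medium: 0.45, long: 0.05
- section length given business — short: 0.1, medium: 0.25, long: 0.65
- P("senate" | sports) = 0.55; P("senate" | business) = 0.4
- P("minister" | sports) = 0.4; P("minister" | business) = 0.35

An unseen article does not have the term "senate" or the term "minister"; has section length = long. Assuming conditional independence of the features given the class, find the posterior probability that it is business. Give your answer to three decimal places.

0.972

sports: 0.35 × 0.05 × (1−0.55) × (1−0.4) = 0.004725
business: 0.65 × 0.65 × (1−0.4) × (1−0.35) = 0.164775
P(business | x) = 0.164775 / 0.1695 ≈ 0.972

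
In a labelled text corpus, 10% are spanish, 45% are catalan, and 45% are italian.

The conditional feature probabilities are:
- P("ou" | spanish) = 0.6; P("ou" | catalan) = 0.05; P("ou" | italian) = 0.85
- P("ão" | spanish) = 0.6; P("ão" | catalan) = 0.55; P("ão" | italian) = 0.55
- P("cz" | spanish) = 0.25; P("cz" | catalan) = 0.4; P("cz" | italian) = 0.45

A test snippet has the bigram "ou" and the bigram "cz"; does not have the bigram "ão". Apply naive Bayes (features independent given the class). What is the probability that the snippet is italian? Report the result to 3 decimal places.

spanish: 0.1 × 0.6 × (1−0.6) × 0.25 = 0.006
catalan: 0.45 × 0.05 × (1−0.55) × 0.4 = 0.00405
italian: 0.45 × 0.85 × (1−0.55) × 0.45 = 0.07745625
P(italian | x) = 0.07745625 / 0.08750625 ≈ 0.885

0.885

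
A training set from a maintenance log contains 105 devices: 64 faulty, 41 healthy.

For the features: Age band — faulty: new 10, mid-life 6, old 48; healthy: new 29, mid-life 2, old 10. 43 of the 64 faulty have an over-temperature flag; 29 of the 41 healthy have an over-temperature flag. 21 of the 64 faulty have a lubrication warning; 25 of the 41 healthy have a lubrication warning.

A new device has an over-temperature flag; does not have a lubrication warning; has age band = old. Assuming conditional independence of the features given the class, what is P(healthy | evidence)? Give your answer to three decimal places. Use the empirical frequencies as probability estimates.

0.113

faulty: (64/105) × (48/64) × (43/64) × (43/64) ≈ 0.206362
healthy: (41/105) × (10/41) × (29/41) × (16/41) ≈ 0.0262882
P(healthy | x) = 0.0262882 / 0.2326502 ≈ 0.113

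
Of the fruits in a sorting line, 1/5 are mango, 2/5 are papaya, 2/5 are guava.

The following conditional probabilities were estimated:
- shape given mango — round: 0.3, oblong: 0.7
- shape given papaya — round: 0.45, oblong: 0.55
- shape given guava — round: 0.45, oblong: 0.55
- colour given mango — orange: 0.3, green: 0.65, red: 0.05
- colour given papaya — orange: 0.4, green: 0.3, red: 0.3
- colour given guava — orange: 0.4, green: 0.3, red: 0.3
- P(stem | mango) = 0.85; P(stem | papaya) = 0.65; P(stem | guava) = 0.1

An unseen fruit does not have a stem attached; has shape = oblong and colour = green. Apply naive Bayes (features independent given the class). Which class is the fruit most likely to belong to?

guava

mango: 0.2 × 0.7 × 0.65 × (1−0.85) = 0.01365
papaya: 0.4 × 0.55 × 0.3 × (1−0.65) = 0.0231
guava: 0.4 × 0.55 × 0.3 × (1−0.1) = 0.0594
Highest score → guava.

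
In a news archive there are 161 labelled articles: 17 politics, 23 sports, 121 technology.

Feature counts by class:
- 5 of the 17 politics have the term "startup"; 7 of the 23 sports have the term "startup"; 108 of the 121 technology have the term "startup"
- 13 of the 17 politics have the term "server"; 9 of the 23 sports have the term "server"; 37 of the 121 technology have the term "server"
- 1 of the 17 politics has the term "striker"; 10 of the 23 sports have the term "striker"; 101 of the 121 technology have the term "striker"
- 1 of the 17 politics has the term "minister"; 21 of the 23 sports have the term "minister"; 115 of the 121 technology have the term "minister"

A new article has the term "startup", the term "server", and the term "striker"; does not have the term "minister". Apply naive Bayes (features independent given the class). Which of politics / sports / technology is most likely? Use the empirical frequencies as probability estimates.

technology

politics: (17/161) × (5/17) × (13/17) × (1/17) × (16/17) ≈ 0.0013148
sports: (23/161) × (7/23) × (9/23) × (10/23) × (2/23) ≈ 0.000643222
technology: (121/161) × (108/121) × (37/121) × (101/121) × (6/121) ≈ 0.00849016
Highest score → technology.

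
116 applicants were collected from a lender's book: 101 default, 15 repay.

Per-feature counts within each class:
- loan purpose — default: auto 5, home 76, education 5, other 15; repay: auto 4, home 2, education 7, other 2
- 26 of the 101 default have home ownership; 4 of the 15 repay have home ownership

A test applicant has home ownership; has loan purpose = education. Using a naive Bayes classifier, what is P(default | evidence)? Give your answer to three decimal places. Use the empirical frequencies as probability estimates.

default: (101/116) × (5/101) × (26/101) ≈ 0.0110959
repay: (15/116) × (7/15) × (4/15) ≈ 0.016092
P(default | x) = 0.0110959 / 0.0271879 ≈ 0.408

0.408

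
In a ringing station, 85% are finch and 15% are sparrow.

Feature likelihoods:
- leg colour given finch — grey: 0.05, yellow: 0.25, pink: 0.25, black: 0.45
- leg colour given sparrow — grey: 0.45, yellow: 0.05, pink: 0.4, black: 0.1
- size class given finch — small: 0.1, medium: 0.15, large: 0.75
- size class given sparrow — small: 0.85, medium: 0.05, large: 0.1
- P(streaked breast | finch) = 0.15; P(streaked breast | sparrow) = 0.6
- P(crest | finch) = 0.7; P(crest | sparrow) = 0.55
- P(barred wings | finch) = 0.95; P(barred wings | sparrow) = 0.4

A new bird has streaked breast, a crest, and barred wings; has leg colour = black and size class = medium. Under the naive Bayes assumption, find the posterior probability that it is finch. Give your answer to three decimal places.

finch: 0.85 × 0.45 × 0.15 × 0.15 × 0.7 × 0.95 = 0.00572315625
sparrow: 0.15 × 0.1 × 0.05 × 0.6 × 0.55 × 0.4 = 0.000099
P(finch | x) = 0.00572315625 / 0.00582215625 ≈ 0.983

0.983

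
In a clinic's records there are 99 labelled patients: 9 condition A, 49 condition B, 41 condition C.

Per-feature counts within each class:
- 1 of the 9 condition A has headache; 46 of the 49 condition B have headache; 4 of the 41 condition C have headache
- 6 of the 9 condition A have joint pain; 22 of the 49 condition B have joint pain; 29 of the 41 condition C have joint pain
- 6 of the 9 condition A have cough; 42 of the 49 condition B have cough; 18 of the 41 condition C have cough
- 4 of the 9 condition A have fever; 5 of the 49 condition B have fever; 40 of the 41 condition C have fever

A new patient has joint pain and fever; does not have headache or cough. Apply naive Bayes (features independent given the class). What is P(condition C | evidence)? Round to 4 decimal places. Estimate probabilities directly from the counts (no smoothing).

condition A: (9/99) × (8/9) × (6/9) × (3/9) × (4/9) ≈ 0.00798105
condition B: (49/99) × (3/49) × (22/49) × (7/49) × (5/49) ≈ 0.00019833
condition C: (41/99) × (37/41) × (29/41) × (23/41) × (40/41) ≈ 0.144677
P(condition C | x) = 0.144677 / 0.15285638 ≈ 0.9465

0.9465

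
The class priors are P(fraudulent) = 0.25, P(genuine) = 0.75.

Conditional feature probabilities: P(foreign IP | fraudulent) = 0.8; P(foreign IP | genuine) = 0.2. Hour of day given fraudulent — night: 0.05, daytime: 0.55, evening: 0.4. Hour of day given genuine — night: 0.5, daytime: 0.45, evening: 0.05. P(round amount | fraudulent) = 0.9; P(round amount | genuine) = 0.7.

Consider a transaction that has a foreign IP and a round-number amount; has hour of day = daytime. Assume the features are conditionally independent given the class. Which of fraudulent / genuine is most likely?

fraudulent: 0.25 × 0.8 × 0.55 × 0.9 = 0.099
genuine: 0.75 × 0.2 × 0.45 × 0.7 = 0.04725
Highest score → fraudulent.

fraudulent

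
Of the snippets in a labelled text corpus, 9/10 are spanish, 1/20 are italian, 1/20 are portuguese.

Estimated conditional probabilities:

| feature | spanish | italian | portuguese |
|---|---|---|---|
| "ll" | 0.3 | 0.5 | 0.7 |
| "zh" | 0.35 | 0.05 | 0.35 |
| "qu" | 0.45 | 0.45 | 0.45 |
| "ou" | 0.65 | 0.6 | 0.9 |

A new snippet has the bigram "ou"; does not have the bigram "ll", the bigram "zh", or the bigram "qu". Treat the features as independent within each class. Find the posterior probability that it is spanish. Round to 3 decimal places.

spanish: 0.9 × (1−0.3) × (1−0.35) × (1−0.45) × 0.65 = 0.14639625
italian: 0.05 × (1−0.5) × (1−0.05) × (1−0.45) × 0.6 = 0.0078375
portuguese: 0.05 × (1−0.7) × (1−0.35) × (1−0.45) × 0.9 = 0.00482625
P(spanish | x) = 0.14639625 / 0.15906 ≈ 0.920

0.920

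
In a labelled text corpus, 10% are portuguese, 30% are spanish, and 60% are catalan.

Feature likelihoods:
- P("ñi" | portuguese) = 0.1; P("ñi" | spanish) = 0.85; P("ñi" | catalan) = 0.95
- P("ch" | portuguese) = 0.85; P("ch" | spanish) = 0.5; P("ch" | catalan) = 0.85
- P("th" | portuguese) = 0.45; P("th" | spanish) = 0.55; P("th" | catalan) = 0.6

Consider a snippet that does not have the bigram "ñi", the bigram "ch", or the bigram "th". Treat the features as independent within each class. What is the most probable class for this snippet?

portuguese: 0.1 × (1−0.1) × (1−0.85) × (1−0.45) = 0.007425
spanish: 0.3 × (1−0.85) × (1−0.5) × (1−0.55) = 0.010125
catalan: 0.6 × (1−0.95) × (1−0.85) × (1−0.6) = 0.0018
Highest score → spanish.

spanish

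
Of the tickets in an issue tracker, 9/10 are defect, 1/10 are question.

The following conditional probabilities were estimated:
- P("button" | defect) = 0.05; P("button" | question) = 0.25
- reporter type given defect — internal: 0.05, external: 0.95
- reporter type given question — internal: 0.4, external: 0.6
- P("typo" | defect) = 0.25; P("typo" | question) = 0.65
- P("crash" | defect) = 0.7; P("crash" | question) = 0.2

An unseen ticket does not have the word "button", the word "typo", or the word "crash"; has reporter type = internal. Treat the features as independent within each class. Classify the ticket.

defect

defect: 0.9 × (1−0.05) × 0.05 × (1−0.25) × (1−0.7) = 0.00961875
question: 0.1 × (1−0.25) × 0.4 × (1−0.65) × (1−0.2) = 0.0084
Highest score → defect.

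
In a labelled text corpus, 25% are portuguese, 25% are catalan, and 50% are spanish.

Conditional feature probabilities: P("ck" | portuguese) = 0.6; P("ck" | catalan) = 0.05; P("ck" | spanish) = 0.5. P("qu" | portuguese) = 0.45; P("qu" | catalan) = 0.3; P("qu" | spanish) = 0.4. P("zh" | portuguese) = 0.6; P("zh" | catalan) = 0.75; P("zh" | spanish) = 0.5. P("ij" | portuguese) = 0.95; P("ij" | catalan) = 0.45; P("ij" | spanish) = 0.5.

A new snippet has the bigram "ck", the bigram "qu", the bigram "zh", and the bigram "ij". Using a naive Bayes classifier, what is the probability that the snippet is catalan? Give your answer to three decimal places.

portuguese: 0.25 × 0.6 × 0.45 × 0.6 × 0.95 = 0.038475
catalan: 0.25 × 0.05 × 0.3 × 0.75 × 0.45 = 0.001265625
spanish: 0.5 × 0.5 × 0.4 × 0.5 × 0.5 = 0.025
P(catalan | x) = 0.001265625 / 0.064740625 ≈ 0.020

0.020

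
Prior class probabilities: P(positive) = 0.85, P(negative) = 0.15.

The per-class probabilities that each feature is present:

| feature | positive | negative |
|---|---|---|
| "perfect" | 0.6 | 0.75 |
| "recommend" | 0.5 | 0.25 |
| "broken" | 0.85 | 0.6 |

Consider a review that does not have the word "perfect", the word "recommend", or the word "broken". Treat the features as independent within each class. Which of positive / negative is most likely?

positive

positive: 0.85 × (1−0.6) × (1−0.5) × (1−0.85) = 0.0255
negative: 0.15 × (1−0.75) × (1−0.25) × (1−0.6) = 0.01125
Highest score → positive.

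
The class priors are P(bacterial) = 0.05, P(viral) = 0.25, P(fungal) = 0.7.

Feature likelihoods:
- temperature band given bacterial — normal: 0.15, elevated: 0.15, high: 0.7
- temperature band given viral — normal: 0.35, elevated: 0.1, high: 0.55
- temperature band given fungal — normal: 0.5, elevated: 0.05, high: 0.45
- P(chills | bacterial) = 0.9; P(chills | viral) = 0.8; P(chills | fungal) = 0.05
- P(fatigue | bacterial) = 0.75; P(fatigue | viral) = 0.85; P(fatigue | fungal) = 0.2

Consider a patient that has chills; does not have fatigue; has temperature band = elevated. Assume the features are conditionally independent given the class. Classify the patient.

bacterial: 0.05 × 0.15 × 0.9 × (1−0.75) = 0.0016875
viral: 0.25 × 0.1 × 0.8 × (1−0.85) = 0.003
fungal: 0.7 × 0.05 × 0.05 × (1−0.2) = 0.0014
Highest score → viral.

viral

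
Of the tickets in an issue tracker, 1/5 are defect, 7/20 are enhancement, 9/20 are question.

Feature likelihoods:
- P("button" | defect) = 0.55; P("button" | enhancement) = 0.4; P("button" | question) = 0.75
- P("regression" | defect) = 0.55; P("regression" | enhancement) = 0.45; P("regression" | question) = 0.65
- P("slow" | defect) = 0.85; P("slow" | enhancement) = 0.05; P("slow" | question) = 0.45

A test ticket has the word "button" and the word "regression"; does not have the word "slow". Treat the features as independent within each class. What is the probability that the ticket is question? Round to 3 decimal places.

defect: 0.2 × 0.55 × 0.55 × (1−0.85) = 0.009075
enhancement: 0.35 × 0.4 × 0.45 × (1−0.05) = 0.05985
question: 0.45 × 0.75 × 0.65 × (1−0.45) = 0.12065625
P(question | x) = 0.12065625 / 0.18958125 ≈ 0.636

0.636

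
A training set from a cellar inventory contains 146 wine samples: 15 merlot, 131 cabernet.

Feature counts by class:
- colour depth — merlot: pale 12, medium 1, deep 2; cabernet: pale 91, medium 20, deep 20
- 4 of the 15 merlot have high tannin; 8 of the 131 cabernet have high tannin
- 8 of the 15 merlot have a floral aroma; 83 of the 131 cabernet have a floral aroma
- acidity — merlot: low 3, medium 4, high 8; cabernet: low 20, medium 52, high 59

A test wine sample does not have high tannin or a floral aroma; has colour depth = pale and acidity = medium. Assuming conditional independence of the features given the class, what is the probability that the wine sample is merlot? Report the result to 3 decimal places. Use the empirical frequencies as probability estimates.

merlot: (15/146) × (12/15) × (11/15) × (7/15) × (4/15) ≈ 0.00750076
cabernet: (131/146) × (91/131) × (123/131) × (48/131) × (52/131) ≈ 0.0851186
P(merlot | x) = 0.00750076 / 0.09261936 ≈ 0.081

0.081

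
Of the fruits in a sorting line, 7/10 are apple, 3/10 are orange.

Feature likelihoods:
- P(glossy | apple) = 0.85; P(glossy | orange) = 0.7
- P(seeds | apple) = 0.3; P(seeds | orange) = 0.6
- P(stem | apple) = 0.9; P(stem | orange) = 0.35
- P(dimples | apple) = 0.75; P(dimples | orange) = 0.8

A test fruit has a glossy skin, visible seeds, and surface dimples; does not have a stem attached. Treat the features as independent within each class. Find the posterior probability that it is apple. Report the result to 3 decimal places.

apple: 0.7 × 0.85 × 0.3 × (1−0.9) × 0.75 = 0.0133875
orange: 0.3 × 0.7 × 0.6 × (1−0.35) × 0.8 = 0.06552
P(apple | x) = 0.0133875 / 0.0789075 ≈ 0.170

0.170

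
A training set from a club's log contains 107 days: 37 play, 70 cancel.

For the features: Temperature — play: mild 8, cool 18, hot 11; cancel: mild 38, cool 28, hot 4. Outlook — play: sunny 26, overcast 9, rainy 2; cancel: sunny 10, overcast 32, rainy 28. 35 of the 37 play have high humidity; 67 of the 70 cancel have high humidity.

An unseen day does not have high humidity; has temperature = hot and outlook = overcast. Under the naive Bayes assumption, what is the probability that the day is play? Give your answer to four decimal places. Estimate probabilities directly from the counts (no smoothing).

play: (37/107) × (11/37) × (9/37) × (2/37) ≈ 0.00135169
cancel: (70/107) × (4/70) × (32/70) × (3/70) ≈ 0.000732405
P(play | x) = 0.00135169 / 0.002084095 ≈ 0.6486

0.6486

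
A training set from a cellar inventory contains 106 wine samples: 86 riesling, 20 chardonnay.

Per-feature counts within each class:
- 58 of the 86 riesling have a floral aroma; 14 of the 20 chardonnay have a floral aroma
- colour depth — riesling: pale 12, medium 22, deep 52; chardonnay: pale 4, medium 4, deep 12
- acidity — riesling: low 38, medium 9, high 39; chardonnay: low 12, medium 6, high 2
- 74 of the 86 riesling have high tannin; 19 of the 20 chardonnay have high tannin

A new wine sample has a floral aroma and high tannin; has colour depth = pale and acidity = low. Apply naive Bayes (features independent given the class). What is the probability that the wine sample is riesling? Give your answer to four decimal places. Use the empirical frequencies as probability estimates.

0.6585

riesling: (86/106) × (58/86) × (12/86) × (38/86) × (74/86) ≈ 0.0290284
chardonnay: (20/106) × (14/20) × (4/20) × (12/20) × (19/20) ≈ 0.0150566
P(riesling | x) = 0.0290284 / 0.044085 ≈ 0.6585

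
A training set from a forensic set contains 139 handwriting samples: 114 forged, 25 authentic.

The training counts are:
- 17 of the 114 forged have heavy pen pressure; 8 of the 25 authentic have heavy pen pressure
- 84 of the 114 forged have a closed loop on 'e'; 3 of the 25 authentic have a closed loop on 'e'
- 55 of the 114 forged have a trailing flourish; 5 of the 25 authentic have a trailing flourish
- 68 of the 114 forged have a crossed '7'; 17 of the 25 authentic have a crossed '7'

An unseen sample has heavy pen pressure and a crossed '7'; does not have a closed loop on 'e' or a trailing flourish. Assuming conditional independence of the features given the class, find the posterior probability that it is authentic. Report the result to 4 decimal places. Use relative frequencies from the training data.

0.7350

forged: (114/139) × (17/114) × (30/114) × (59/114) × (68/114) ≈ 0.00993577
authentic: (25/139) × (8/25) × (22/25) × (20/25) × (17/25) ≈ 0.0275522
P(authentic | x) = 0.0275522 / 0.03748797 ≈ 0.7350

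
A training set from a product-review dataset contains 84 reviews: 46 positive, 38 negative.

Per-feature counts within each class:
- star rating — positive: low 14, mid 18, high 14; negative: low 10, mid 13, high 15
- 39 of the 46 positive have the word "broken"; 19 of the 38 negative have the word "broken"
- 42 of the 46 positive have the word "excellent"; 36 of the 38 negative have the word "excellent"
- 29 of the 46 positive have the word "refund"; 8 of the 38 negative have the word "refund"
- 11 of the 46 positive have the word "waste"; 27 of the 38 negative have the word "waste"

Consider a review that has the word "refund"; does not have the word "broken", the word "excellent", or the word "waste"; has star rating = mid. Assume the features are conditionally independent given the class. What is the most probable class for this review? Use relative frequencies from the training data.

positive

positive: (46/84) × (18/46) × (7/46) × (4/46) × (29/46) × (35/46) ≈ 0.00136015
negative: (38/84) × (13/38) × (19/38) × (2/38) × (8/38) × (11/38) ≈ 0.000248197
Highest score → positive.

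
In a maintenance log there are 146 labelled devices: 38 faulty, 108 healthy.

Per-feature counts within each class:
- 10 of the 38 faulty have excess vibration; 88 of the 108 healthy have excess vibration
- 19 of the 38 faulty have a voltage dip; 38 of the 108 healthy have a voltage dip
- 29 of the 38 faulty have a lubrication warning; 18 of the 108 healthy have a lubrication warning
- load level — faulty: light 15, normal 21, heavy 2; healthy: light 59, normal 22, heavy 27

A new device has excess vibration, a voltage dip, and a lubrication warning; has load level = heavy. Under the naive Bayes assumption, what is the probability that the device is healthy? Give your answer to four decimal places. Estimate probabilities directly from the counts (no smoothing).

faulty: (38/146) × (10/38) × (19/38) × (29/38) × (2/38) ≈ 0.00137555
healthy: (108/146) × (88/108) × (38/108) × (18/108) × (27/108) ≈ 0.00883646
P(healthy | x) = 0.00883646 / 0.01021201 ≈ 0.8653

0.8653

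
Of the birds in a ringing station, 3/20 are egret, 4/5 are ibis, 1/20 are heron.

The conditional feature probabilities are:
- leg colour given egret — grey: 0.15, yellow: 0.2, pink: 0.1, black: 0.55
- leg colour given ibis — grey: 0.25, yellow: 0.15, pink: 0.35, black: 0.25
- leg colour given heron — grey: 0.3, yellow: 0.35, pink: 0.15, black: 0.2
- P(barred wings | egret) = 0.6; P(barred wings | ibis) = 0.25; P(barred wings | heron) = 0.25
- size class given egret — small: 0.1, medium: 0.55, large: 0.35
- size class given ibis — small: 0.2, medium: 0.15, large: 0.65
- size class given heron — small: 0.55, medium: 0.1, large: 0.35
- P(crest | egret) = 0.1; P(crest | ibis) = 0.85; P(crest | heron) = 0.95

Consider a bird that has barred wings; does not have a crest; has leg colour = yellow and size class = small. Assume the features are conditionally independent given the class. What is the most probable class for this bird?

egret

egret: 0.15 × 0.2 × 0.6 × 0.1 × (1−0.1) = 0.00162
ibis: 0.8 × 0.15 × 0.25 × 0.2 × (1−0.85) = 0.0009
heron: 0.05 × 0.35 × 0.25 × 0.55 × (1−0.95) = 0.0001203125
Highest score → egret.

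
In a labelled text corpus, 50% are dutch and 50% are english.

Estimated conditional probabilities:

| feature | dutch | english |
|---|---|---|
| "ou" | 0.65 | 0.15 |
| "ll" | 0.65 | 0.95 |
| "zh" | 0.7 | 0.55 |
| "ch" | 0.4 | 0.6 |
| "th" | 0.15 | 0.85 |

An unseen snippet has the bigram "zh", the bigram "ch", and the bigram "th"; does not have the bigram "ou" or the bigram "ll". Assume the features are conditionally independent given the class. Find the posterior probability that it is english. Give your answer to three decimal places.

dutch: 0.5 × (1−0.65) × (1−0.65) × 0.7 × 0.4 × 0.15 = 0.0025725
english: 0.5 × (1−0.15) × (1−0.95) × 0.55 × 0.6 × 0.85 = 0.005960625
P(english | x) = 0.005960625 / 0.008533125 ≈ 0.699

0.699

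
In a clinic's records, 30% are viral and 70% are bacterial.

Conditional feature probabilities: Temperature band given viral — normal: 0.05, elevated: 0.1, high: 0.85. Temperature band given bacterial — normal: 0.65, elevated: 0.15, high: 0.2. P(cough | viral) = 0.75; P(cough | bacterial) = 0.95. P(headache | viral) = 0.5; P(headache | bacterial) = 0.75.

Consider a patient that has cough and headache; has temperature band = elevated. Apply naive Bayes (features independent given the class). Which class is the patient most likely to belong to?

bacterial

viral: 0.3 × 0.1 × 0.75 × 0.5 = 0.01125
bacterial: 0.7 × 0.15 × 0.95 × 0.75 = 0.0748125
Highest score → bacterial.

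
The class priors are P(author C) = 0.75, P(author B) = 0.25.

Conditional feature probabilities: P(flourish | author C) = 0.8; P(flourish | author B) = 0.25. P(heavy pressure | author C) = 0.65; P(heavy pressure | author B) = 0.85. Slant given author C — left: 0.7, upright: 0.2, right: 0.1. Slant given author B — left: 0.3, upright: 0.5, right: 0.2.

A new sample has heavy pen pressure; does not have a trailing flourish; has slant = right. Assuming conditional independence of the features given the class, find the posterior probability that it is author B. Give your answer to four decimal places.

0.7658

author C: 0.75 × (1−0.8) × 0.65 × 0.1 = 0.00975
author B: 0.25 × (1−0.25) × 0.85 × 0.2 = 0.031875
P(author B | x) = 0.031875 / 0.041625 ≈ 0.7658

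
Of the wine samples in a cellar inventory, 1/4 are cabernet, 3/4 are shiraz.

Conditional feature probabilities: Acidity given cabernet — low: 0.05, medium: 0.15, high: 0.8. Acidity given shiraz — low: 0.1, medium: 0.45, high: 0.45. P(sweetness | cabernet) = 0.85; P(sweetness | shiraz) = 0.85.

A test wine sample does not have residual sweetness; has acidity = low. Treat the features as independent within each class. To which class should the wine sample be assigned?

shiraz

cabernet: 0.25 × 0.05 × (1−0.85) = 0.001875
shiraz: 0.75 × 0.1 × (1−0.85) = 0.01125
Highest score → shiraz.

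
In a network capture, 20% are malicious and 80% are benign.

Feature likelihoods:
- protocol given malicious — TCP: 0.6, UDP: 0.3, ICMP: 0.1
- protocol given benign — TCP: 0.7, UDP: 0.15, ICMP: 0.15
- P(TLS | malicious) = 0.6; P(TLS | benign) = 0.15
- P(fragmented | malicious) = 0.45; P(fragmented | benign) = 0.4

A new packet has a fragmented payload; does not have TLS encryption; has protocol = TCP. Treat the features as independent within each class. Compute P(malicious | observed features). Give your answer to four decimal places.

0.1019

malicious: 0.2 × 0.6 × (1−0.6) × 0.45 = 0.0216
benign: 0.8 × 0.7 × (1−0.15) × 0.4 = 0.1904
P(malicious | x) = 0.0216 / 0.212 ≈ 0.1019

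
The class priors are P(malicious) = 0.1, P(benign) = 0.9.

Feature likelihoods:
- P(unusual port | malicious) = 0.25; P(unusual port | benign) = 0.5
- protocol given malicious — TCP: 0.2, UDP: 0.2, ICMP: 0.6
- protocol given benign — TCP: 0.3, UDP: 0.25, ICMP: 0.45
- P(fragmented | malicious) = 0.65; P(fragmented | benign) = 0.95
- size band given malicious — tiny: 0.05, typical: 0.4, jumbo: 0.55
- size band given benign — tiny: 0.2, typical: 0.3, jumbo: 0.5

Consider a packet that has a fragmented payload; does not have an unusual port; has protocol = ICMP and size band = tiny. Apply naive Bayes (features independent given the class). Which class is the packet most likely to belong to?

malicious: 0.1 × (1−0.25) × 0.6 × 0.65 × 0.05 = 0.0014625
benign: 0.9 × (1−0.5) × 0.45 × 0.95 × 0.2 = 0.038475
Highest score → benign.

benign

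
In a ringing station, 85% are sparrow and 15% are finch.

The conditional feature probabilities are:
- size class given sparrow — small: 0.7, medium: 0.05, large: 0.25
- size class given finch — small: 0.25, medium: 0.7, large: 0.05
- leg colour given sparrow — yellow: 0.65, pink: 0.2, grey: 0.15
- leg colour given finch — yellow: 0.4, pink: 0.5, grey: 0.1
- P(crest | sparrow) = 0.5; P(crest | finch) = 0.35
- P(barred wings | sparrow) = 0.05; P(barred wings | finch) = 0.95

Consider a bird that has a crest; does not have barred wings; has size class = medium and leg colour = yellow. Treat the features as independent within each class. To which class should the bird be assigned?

sparrow

sparrow: 0.85 × 0.05 × 0.65 × 0.5 × (1−0.05) = 0.013121875
finch: 0.15 × 0.7 × 0.4 × 0.35 × (1−0.95) = 0.000735
Highest score → sparrow.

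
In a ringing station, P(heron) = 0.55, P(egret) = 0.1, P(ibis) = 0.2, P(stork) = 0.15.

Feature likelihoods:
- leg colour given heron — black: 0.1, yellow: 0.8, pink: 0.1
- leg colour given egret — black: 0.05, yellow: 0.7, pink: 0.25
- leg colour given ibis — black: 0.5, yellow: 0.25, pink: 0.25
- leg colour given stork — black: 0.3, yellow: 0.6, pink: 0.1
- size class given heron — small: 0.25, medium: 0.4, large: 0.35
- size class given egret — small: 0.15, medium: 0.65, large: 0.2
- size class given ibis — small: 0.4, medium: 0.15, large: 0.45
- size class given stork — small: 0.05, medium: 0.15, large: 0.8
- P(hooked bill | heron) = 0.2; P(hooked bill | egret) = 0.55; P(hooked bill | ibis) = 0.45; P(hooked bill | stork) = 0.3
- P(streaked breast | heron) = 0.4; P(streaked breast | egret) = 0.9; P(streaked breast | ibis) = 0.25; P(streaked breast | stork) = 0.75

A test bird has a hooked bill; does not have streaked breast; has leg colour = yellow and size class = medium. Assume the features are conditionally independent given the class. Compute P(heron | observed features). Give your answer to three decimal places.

0.777

heron: 0.55 × 0.8 × 0.4 × 0.2 × (1−0.4) = 0.02112
egret: 0.1 × 0.7 × 0.65 × 0.55 × (1−0.9) = 0.0025025
ibis: 0.2 × 0.25 × 0.15 × 0.45 × (1−0.25) = 0.00253125
stork: 0.15 × 0.6 × 0.15 × 0.3 × (1−0.75) = 0.0010125
P(heron | x) = 0.02112 / 0.02716625 ≈ 0.777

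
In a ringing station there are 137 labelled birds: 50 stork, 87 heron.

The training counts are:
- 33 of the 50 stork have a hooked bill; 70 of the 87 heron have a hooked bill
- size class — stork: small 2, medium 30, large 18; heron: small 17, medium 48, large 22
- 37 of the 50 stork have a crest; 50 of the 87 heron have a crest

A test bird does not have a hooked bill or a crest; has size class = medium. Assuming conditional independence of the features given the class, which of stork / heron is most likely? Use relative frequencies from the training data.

heron

stork: (50/137) × (17/50) × (30/50) × (13/50) ≈ 0.0193577
heron: (87/137) × (17/87) × (48/87) × (37/87) ≈ 0.0291161
Highest score → heron.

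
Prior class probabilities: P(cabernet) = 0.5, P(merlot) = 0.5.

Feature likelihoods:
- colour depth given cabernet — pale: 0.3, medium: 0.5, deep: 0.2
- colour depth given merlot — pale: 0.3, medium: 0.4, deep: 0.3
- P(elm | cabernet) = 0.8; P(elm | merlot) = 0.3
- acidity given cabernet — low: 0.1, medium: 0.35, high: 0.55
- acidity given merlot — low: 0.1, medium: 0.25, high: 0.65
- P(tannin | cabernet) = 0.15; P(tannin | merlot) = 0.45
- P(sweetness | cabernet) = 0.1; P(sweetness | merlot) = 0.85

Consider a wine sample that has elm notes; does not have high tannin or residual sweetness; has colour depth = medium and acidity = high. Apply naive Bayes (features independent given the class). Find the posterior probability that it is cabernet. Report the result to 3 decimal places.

0.963

cabernet: 0.5 × 0.5 × 0.8 × 0.55 × (1−0.15) × (1−0.1) = 0.08415
merlot: 0.5 × 0.4 × 0.3 × 0.65 × (1−0.45) × (1−0.85) = 0.0032175
P(cabernet | x) = 0.08415 / 0.0873675 ≈ 0.963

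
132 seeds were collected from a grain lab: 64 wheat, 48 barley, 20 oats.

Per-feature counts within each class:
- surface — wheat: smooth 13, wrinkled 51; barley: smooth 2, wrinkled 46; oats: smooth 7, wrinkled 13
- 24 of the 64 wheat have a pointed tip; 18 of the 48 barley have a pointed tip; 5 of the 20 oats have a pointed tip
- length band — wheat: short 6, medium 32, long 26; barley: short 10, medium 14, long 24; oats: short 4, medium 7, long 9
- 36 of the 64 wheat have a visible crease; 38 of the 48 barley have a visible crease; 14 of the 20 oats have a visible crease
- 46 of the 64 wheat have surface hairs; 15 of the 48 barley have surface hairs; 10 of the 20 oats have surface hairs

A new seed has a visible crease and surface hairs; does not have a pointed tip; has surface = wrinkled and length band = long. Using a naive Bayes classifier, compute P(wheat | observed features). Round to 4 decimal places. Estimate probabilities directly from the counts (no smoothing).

0.5069

wheat: (64/132) × (51/64) × (40/64) × (26/64) × (36/64) × (46/64) ≈ 0.0396616
barley: (48/132) × (46/48) × (30/48) × (24/48) × (38/48) × (15/48) ≈ 0.0269418
oats: (20/132) × (13/20) × (15/20) × (9/20) × (14/20) × (10/20) ≈ 0.0116335
P(wheat | x) = 0.0396616 / 0.0782369 ≈ 0.5069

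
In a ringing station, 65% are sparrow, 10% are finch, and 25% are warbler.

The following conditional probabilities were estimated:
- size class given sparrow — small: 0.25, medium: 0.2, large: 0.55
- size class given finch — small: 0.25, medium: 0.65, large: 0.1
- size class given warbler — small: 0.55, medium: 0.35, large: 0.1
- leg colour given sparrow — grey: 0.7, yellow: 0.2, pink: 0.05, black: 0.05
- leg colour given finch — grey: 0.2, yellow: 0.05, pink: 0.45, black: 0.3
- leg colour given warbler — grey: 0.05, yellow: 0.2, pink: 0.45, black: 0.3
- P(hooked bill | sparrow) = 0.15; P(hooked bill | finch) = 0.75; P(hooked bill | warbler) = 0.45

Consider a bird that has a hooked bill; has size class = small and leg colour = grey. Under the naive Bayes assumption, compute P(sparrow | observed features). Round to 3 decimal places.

sparrow: 0.65 × 0.25 × 0.7 × 0.15 = 0.0170625
finch: 0.1 × 0.25 × 0.2 × 0.75 = 0.00375
warbler: 0.25 × 0.55 × 0.05 × 0.45 = 0.00309375
P(sparrow | x) = 0.0170625 / 0.02390625 ≈ 0.714

0.714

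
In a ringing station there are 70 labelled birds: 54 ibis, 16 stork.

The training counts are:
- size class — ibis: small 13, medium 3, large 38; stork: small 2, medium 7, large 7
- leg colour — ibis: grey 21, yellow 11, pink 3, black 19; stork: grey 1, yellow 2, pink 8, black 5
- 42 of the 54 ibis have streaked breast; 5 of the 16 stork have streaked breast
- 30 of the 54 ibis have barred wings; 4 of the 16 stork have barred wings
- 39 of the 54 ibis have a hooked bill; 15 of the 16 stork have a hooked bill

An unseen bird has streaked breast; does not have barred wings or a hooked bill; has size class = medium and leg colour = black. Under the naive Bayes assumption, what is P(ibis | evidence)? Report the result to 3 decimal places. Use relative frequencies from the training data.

ibis: (54/70) × (3/54) × (19/54) × (42/54) × (24/54) × (15/54) ≈ 0.00144795
stork: (16/70) × (7/16) × (5/16) × (5/16) × (12/16) × (1/16) = 0.000457763671875
P(ibis | x) = 0.00144795 / 0.001905713671875 ≈ 0.760

0.760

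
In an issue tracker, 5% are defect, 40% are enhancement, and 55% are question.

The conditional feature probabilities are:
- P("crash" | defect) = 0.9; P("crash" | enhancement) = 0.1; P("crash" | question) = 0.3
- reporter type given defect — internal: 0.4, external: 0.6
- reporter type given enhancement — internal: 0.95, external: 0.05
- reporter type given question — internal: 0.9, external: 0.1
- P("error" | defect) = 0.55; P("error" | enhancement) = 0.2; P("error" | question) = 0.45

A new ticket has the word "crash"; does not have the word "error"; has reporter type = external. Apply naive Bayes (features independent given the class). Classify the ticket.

defect

defect: 0.05 × 0.9 × 0.6 × (1−0.55) = 0.01215
enhancement: 0.4 × 0.1 × 0.05 × (1−0.2) = 0.0016
question: 0.55 × 0.3 × 0.1 × (1−0.45) = 0.009075
Highest score → defect.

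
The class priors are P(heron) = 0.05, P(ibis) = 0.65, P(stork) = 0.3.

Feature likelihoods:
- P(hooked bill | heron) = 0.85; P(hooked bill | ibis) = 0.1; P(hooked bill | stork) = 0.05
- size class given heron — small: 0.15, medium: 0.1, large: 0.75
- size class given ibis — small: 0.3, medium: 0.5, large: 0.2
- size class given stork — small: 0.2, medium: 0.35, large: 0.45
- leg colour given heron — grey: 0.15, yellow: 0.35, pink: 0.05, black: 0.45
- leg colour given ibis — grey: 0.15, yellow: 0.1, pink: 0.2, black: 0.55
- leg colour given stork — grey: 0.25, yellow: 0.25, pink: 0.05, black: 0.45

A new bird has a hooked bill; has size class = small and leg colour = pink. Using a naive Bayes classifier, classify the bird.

ibis

heron: 0.05 × 0.85 × 0.15 × 0.05 = 0.00031875
ibis: 0.65 × 0.1 × 0.3 × 0.2 = 0.0039
stork: 0.3 × 0.05 × 0.2 × 0.05 = 0.00015
Highest score → ibis.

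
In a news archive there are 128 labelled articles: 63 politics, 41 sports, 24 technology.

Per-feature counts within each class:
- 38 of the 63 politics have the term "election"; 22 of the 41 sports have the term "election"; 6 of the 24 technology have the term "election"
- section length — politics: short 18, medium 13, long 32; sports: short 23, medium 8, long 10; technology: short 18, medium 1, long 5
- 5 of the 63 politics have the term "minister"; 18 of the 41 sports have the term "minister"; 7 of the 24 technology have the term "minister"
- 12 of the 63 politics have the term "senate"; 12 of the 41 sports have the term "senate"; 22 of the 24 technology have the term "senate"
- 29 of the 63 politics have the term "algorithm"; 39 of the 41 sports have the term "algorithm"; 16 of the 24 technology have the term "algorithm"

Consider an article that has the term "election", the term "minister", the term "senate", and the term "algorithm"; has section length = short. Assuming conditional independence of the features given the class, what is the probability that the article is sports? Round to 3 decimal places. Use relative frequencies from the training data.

politics: (63/128) × (38/63) × (18/63) × (5/63) × (12/63) × (29/63) ≈ 0.000590246
sports: (41/128) × (22/41) × (23/41) × (18/41) × (12/41) × (39/41) ≈ 0.0117848
technology: (24/128) × (6/24) × (18/24) × (7/24) × (22/24) × (16/24) ≈ 0.00626628
P(sports | x) = 0.0117848 / 0.018641326 ≈ 0.632

0.632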